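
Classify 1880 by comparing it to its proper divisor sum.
abundant

Proper divisors of 1880: sum = 1 + 2 + 4 + 5 + 8 + 10 + 20 + 40 + 47 + 94 + 188 + 235 + 376 + 470 + 940 = 2440
Since 2440 > 1880, 1880 is abundant.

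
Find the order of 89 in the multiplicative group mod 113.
112

113 is prime, so ord(89) divides φ(113) = 112.
Divisors of 112: 1, 2, 4, 7, 8, 14, 16, 28, 56, 112.
Repeated squaring: 89^1 ≡ 89, 89^2 ≡ 11, 89^4 ≡ 8, 89^8 ≡ 64, 89^16 ≡ 28, 89^32 ≡ 106, 89^64 ≡ 49 (mod 113).
Test 89^d mod 113 for each divisor d in increasing order:
89^1 ≡ 89
89^2 ≡ 11
89^4 ≡ 8
89^7 = 89^4·89^2·89^1 ≡ 35
89^8 ≡ 64
89^14 = 89^8·89^4·89^2 ≡ 95
89^16 ≡ 28
89^28 = 89^16·89^8·89^4 ≡ 98
89^56 = 89^32·89^16·89^8 ≡ 112
89^112 = 89^64·89^32·89^16 ≡ 1  ← first divisor giving 1
The order is 112.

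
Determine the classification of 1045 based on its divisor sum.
deficient

Proper divisors of 1045: sum = 1 + 5 + 11 + 19 + 55 + 95 + 209 = 395
Since 395 < 1045, 1045 is deficient.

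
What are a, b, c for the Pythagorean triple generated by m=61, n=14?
(3525, 1708, 3917)

Euclid's formula: a = m² - n², b = 2mn, c = m² + n²
m = 61, n = 14
a = 61² - 14² = 3721 - 196 = 3525
b = 2 × 61 × 14 = 1708
c = 61² + 14² = 3721 + 196 = 3917
Verification: 3525² + 1708² = 12425625 + 2917264 = 15342889 = 3917² ✓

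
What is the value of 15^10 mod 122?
13

Repeated squaring. Binary of 10 = 1010.
15^1 ≡ 15 (mod 122); 15^2 ≡ 103 (mod 122); 15^4 ≡ 117 (mod 122); 15^8 ≡ 25 (mod 122)
15^10 = 15^2 × 15^8 ≡ 13 (mod 122)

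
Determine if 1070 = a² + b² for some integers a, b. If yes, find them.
Not possible

Factorization: 1070 = 2 × 5 × 107
By Fermat: n is sum of two squares iff every prime p ≡ 3 (mod 4) appears to even power.
Prime(s) ≡ 3 (mod 4) with odd exponent: [(107, 1)]
Therefore 1070 cannot be expressed as a² + b².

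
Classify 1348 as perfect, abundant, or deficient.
deficient

Proper divisors of 1348: sum = 1 + 2 + 4 + 337 + 674 = 1018
Since 1018 < 1348, 1348 is deficient.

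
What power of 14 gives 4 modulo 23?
18

Baby-step giant-step with step n = ⌈√23⌉ = 5.
Baby steps 14^j mod 23 (j:value) for j=0..4: 0:1, 1:14, 2:12, 3:7, 4:6.
Giant-step multiplier: 14^(-5) ≡ 14^(22-5) = 14^17 ≡ 20 (mod 23).
Giant steps γ_i = 4·20^i mod 23: γ_0=4, γ_1=11, γ_2=13, γ_3=7 (in table at j=3).
x = i·n + j = 3·5 + 3 = 18.
Check: 14^18 ≡ 4 (mod 23).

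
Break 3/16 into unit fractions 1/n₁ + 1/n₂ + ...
1/6 + 1/48

Greedy algorithm:
3/16: ceiling(16/3) = 6, use 1/6
1/48: ceiling(48/1) = 48, use 1/48
Result: 3/16 = 1/6 + 1/48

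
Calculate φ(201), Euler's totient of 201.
132

201 = 3 × 67
φ(n) = n × ∏(1 - 1/p) for each prime p dividing n
φ(201) = 201 × (1 - 1/3) × (1 - 1/67) = 132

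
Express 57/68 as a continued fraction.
[0; 1, 5, 5, 2]

Euclidean algorithm steps:
57 = 0 × 68 + 57
68 = 1 × 57 + 11
57 = 5 × 11 + 2
11 = 5 × 2 + 1
2 = 2 × 1 + 0
Continued fraction: [0; 1, 5, 5, 2]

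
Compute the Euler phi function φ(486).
162

486 = 2 × 3^5
φ(n) = n × ∏(1 - 1/p) for each prime p dividing n
φ(486) = 486 × (1 - 1/2) × (1 - 1/3) = 162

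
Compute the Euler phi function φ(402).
132

402 = 2 × 3 × 67
φ(n) = n × ∏(1 - 1/p) for each prime p dividing n
φ(402) = 402 × (1 - 1/2) × (1 - 1/3) × (1 - 1/67) = 132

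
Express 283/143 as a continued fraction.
[1; 1, 46, 1, 2]

Euclidean algorithm steps:
283 = 1 × 143 + 140
143 = 1 × 140 + 3
140 = 46 × 3 + 2
3 = 1 × 2 + 1
2 = 2 × 1 + 0
Continued fraction: [1; 1, 46, 1, 2]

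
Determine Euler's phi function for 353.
352

353 = 353
φ(n) = n × ∏(1 - 1/p) for each prime p dividing n
φ(353) = 353 × (1 - 1/353) = 352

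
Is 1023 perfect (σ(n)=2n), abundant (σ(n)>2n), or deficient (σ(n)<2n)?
deficient

Proper divisors of 1023: sum = 1 + 3 + 11 + 31 + 33 + 93 + 341 = 513
Since 513 < 1023, 1023 is deficient.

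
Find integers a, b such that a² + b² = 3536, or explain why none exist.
20² + 56² (a=20, b=56)

Factorization: 3536 = 2^4 × 13 × 17
By Fermat: n is sum of two squares iff every prime p ≡ 3 (mod 4) appears to even power.
All primes ≡ 3 (mod 4) appear to even power.
Search a = 0, 1, 2, … for 3536 - a² a perfect square: first hit at a = 20: 3536 - 400 = 3136 = 56².
3536 = 20² + 56² = 400 + 3136 ✓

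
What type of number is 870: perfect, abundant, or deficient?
abundant

Proper divisors of 870: sum = 1 + 2 + 3 + 5 + 6 + 10 + 15 + 29 + 30 + 58 + 87 + 145 + 174 + 290 + 435 = 1290
Since 1290 > 870, 870 is abundant.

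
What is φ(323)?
288

323 = 17 × 19
φ(n) = n × ∏(1 - 1/p) for each prime p dividing n
φ(323) = 323 × (1 - 1/17) × (1 - 1/19) = 288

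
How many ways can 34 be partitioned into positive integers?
12310

p(n) counts ways to write n as a sum of positive integers (order ignored).
Euler's pentagonal recurrence: p(k) = p(k-1) + p(k-2) - p(k-5) - p(k-7) + p(k-12) + p(k-15) - ... (offsets j(3j∓1)/2, signs ++--, p(0)=1, p(<0)=0).
DP table for k = 0..33: p(0)=1, p(1)=1, p(2)=2, p(3)=3, p(4)=5, p(5)=7, p(6)=11, p(7)=15, p(8)=22, p(9)=30, p(10)=42, p(11)=56, p(12)=77, p(13)=101, p(14)=135, p(15)=176, p(16)=231, p(17)=297, p(18)=385, p(19)=490, p(20)=627, p(21)=792, p(22)=1002, p(23)=1255, p(24)=1575, p(25)=1958, p(26)=2436, p(27)=3010, p(28)=3718, p(29)=4565, p(30)=5604, p(31)=6842, p(32)=8349, p(33)=10143.
Final step: p(34) = p(33) + p(32) - p(29) - p(27) + p(22) + p(19) - p(12) - p(8)
= 10143 + 8349 - 4565 - 3010 + 1002 + 490 - 77 - 22
= 12310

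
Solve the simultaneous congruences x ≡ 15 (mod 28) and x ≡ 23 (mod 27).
239

Using Chinese Remainder Theorem:
M = 28 × 27 = 756
M1 = 27, M2 = 28
y1 = 27^(-1) mod 28 = 27
y2 = 28^(-1) mod 27 = 1
x = (15×27×27 + 23×28×1) mod 756 = 239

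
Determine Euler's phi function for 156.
48

156 = 2^2 × 3 × 13
φ(n) = n × ∏(1 - 1/p) for each prime p dividing n
φ(156) = 156 × (1 - 1/2) × (1 - 1/3) × (1 - 1/13) = 48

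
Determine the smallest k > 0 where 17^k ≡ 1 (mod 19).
9

19 is prime, so ord(17) divides φ(19) = 18.
Divisors of 18: 1, 2, 3, 6, 9, 18.
Repeated squaring: 17^1 ≡ 17, 17^2 ≡ 4, 17^4 ≡ 16, 17^8 ≡ 9, 17^16 ≡ 5 (mod 19).
Test 17^d mod 19 for each divisor d in increasing order:
17^1 ≡ 17
17^2 ≡ 4
17^3 = 17^2·17^1 ≡ 11
17^6 = 17^4·17^2 ≡ 7
17^9 = 17^8·17^1 ≡ 1  ← first divisor giving 1
The order is 9.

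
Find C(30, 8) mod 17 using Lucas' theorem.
12

Using Lucas' theorem:
Write n=30 and k=8 in base 17:
n in base 17: [1, 13]
k in base 17: [0, 8]
C(30,8) mod 17 = ∏ C(n_i, k_i) mod 17
Digit binomials (mod 17): C(1,0) = 1; C(13,8) = 1287 ≡ 12
Product: 1 × 12 = 12 ≡ 12 (mod 17)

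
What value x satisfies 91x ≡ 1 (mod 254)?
67

gcd(91, 254) = 1, so the inverse exists.
Extended Euclidean algorithm on (254, 91):
254 = 2 × 91 + 72  ⟹  72 = (1)·254 + (-2)·91
91 = 1 × 72 + 19  ⟹  19 = (-1)·254 + (3)·91
72 = 3 × 19 + 15  ⟹  15 = (4)·254 + (-11)·91
19 = 1 × 15 + 4  ⟹  4 = (-5)·254 + (14)·91
15 = 3 × 4 + 3  ⟹  3 = (19)·254 + (-53)·91
4 = 1 × 3 + 1  ⟹  1 = (-24)·254 + (67)·91
So (67)·91 ≡ 1 (mod 254), i.e. 91^(-1) ≡ 67 (mod 254).
Check: 91 × 67 = 6097 ≡ 1 (mod 254)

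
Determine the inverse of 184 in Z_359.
80

gcd(184, 359) = 1, so the inverse exists.
Extended Euclidean algorithm on (359, 184):
359 = 1 × 184 + 175  ⟹  175 = (1)·359 + (-1)·184
184 = 1 × 175 + 9  ⟹  9 = (-1)·359 + (2)·184
175 = 19 × 9 + 4  ⟹  4 = (20)·359 + (-39)·184
9 = 2 × 4 + 1  ⟹  1 = (-41)·359 + (80)·184
So (80)·184 ≡ 1 (mod 359), i.e. 184^(-1) ≡ 80 (mod 359).
Check: 184 × 80 = 14720 ≡ 1 (mod 359)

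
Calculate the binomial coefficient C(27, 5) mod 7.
6

Using Lucas' theorem:
Write n=27 and k=5 in base 7:
n in base 7: [3, 6]
k in base 7: [0, 5]
C(27,5) mod 7 = ∏ C(n_i, k_i) mod 7
Digit binomials (mod 7): C(3,0) = 1; C(6,5) = 6
Product: 1 × 6 = 6 ≡ 6 (mod 7)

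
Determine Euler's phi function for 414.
132

414 = 2 × 3^2 × 23
φ(n) = n × ∏(1 - 1/p) for each prime p dividing n
φ(414) = 414 × (1 - 1/2) × (1 - 1/3) × (1 - 1/23) = 132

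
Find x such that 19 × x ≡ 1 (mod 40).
19

gcd(19, 40) = 1, so the inverse exists.
Extended Euclidean algorithm on (40, 19):
40 = 2 × 19 + 2  ⟹  2 = (1)·40 + (-2)·19
19 = 9 × 2 + 1  ⟹  1 = (-9)·40 + (19)·19
So (19)·19 ≡ 1 (mod 40), i.e. 19^(-1) ≡ 19 (mod 40).
Check: 19 × 19 = 361 ≡ 1 (mod 40)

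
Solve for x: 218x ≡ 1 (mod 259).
120

gcd(218, 259) = 1, so the inverse exists.
Extended Euclidean algorithm on (259, 218):
259 = 1 × 218 + 41  ⟹  41 = (1)·259 + (-1)·218
218 = 5 × 41 + 13  ⟹  13 = (-5)·259 + (6)·218
41 = 3 × 13 + 2  ⟹  2 = (16)·259 + (-19)·218
13 = 6 × 2 + 1  ⟹  1 = (-101)·259 + (120)·218
So (120)·218 ≡ 1 (mod 259), i.e. 218^(-1) ≡ 120 (mod 259).
Check: 218 × 120 = 26160 ≡ 1 (mod 259)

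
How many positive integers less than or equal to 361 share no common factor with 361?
342

361 = 19^2
φ(n) = n × ∏(1 - 1/p) for each prime p dividing n
φ(361) = 361 × (1 - 1/19) = 342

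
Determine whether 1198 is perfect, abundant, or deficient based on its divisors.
deficient

Proper divisors of 1198: sum = 1 + 2 + 599 = 602
Since 602 < 1198, 1198 is deficient.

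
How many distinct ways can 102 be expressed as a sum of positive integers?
241265379

p(n) counts ways to write n as a sum of positive integers (order ignored).
Euler's pentagonal recurrence: p(k) = p(k-1) + p(k-2) - p(k-5) - p(k-7) + p(k-12) + p(k-15) - ... (offsets j(3j∓1)/2, signs ++--, p(0)=1, p(<0)=0).
DP table for k = 0..101: p(0)=1, p(1)=1, p(2)=2, p(3)=3, p(4)=5, p(5)=7, p(6)=11, p(7)=15, p(8)=22, p(9)=30, p(10)=42, p(11)=56, p(12)=77, p(13)=101, p(14)=135, p(15)=176, p(16)=231, p(17)=297, p(18)=385, p(19)=490, p(20)=627, p(21)=792, p(22)=1002, p(23)=1255, p(24)=1575, p(25)=1958, p(26)=2436, p(27)=3010, p(28)=3718, p(29)=4565, p(30)=5604, p(31)=6842, p(32)=8349, p(33)=10143, p(34)=12310, p(35)=14883, p(36)=17977, p(37)=21637, p(38)=26015, p(39)=31185, p(40)=37338, p(41)=44583, p(42)=53174, p(43)=63261, p(44)=75175, p(45)=89134, p(46)=105558, p(47)=124754, p(48)=147273, p(49)=173525, p(50)=204226, p(51)=239943, p(52)=281589, p(53)=329931, p(54)=386155, p(55)=451276, p(56)=526823, p(57)=614154, p(58)=715220, p(59)=831820, p(60)=966467, p(61)=1121505, p(62)=1300156, p(63)=1505499, p(64)=1741630, p(65)=2012558, p(66)=2323520, p(67)=2679689, p(68)=3087735, p(69)=3554345, p(70)=4087968, p(71)=4697205, p(72)=5392783, p(73)=6185689, p(74)=7089500, p(75)=8118264, p(76)=9289091, p(77)=10619863, p(78)=12132164, p(79)=13848650, p(80)=15796476, p(81)=18004327, p(82)=20506255, p(83)=23338469, p(84)=26543660, p(85)=30167357, p(86)=34262962, p(87)=38887673, p(88)=44108109, p(89)=49995925, p(90)=56634173, p(91)=64112359, p(92)=72533807, p(93)=82010177, p(94)=92669720, p(95)=104651419, p(96)=118114304, p(97)=133230930, p(98)=150198136, p(99)=169229875, p(100)=190569292, p(101)=214481126.
Final step: p(102) = p(101) + p(100) - p(97) - p(95) + p(90) + p(87) - p(80) - p(76) + p(67) + p(62) - p(51) - p(45) + p(32) + p(25) - p(10) - p(2)
= 214481126 + 190569292 - 133230930 - 104651419 + 56634173 + 38887673 - 15796476 - 9289091 + 2679689 + 1300156 - 239943 - 89134 + 8349 + 1958 - 42 - 2
= 241265379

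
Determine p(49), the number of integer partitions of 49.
173525

p(n) counts ways to write n as a sum of positive integers (order ignored).
Euler's pentagonal recurrence: p(k) = p(k-1) + p(k-2) - p(k-5) - p(k-7) + p(k-12) + p(k-15) - ... (offsets j(3j∓1)/2, signs ++--, p(0)=1, p(<0)=0).
DP table for k = 0..48: p(0)=1, p(1)=1, p(2)=2, p(3)=3, p(4)=5, p(5)=7, p(6)=11, p(7)=15, p(8)=22, p(9)=30, p(10)=42, p(11)=56, p(12)=77, p(13)=101, p(14)=135, p(15)=176, p(16)=231, p(17)=297, p(18)=385, p(19)=490, p(20)=627, p(21)=792, p(22)=1002, p(23)=1255, p(24)=1575, p(25)=1958, p(26)=2436, p(27)=3010, p(28)=3718, p(29)=4565, p(30)=5604, p(31)=6842, p(32)=8349, p(33)=10143, p(34)=12310, p(35)=14883, p(36)=17977, p(37)=21637, p(38)=26015, p(39)=31185, p(40)=37338, p(41)=44583, p(42)=53174, p(43)=63261, p(44)=75175, p(45)=89134, p(46)=105558, p(47)=124754, p(48)=147273.
Final step: p(49) = p(48) + p(47) - p(44) - p(42) + p(37) + p(34) - p(27) - p(23) + p(14) + p(9)
= 147273 + 124754 - 75175 - 53174 + 21637 + 12310 - 3010 - 1255 + 135 + 30
= 173525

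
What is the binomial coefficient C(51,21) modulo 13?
3

Using Lucas' theorem:
Write n=51 and k=21 in base 13:
n in base 13: [3, 12]
k in base 13: [1, 8]
C(51,21) mod 13 = ∏ C(n_i, k_i) mod 13
Digit binomials (mod 13): C(3,1) = 3; C(12,8) = 495 ≡ 1
Product: 3 × 1 = 3 ≡ 3 (mod 13)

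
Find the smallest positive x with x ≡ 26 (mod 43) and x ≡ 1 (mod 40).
241

Using Chinese Remainder Theorem:
M = 43 × 40 = 1720
M1 = 40, M2 = 43
y1 = 40^(-1) mod 43 = 14
y2 = 43^(-1) mod 40 = 27
x = (26×40×14 + 1×43×27) mod 1720 = 241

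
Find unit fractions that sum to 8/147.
1/19 + 1/559 + 1/780644 + 1/1218809328828

Greedy algorithm:
8/147: ceiling(147/8) = 19, use 1/19
5/2793: ceiling(2793/5) = 559, use 1/559
2/1561287: ceiling(1561287/2) = 780644, use 1/780644
1/1218809328828: ceiling(1218809328828/1) = 1218809328828, use 1/1218809328828
Result: 8/147 = 1/19 + 1/559 + 1/780644 + 1/1218809328828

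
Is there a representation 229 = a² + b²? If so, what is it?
2² + 15² (a=2, b=15)

Factorization: 229 = 229
By Fermat: n is sum of two squares iff every prime p ≡ 3 (mod 4) appears to even power.
All primes ≡ 3 (mod 4) appear to even power.
Search a = 0, 1, 2, … for 229 - a² a perfect square: first hit at a = 2: 229 - 4 = 225 = 15².
229 = 2² + 15² = 4 + 225 ✓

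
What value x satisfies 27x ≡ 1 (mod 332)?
123

gcd(27, 332) = 1, so the inverse exists.
Extended Euclidean algorithm on (332, 27):
332 = 12 × 27 + 8  ⟹  8 = (1)·332 + (-12)·27
27 = 3 × 8 + 3  ⟹  3 = (-3)·332 + (37)·27
8 = 2 × 3 + 2  ⟹  2 = (7)·332 + (-86)·27
3 = 1 × 2 + 1  ⟹  1 = (-10)·332 + (123)·27
So (123)·27 ≡ 1 (mod 332), i.e. 27^(-1) ≡ 123 (mod 332).
Check: 27 × 123 = 3321 ≡ 1 (mod 332)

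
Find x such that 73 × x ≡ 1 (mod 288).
217

gcd(73, 288) = 1, so the inverse exists.
Extended Euclidean algorithm on (288, 73):
288 = 3 × 73 + 69  ⟹  69 = (1)·288 + (-3)·73
73 = 1 × 69 + 4  ⟹  4 = (-1)·288 + (4)·73
69 = 17 × 4 + 1  ⟹  1 = (18)·288 + (-71)·73
So (-71)·73 ≡ 1 (mod 288), i.e. 73^(-1) ≡ -71 ≡ 217 (mod 288).
Check: 73 × 217 = 15841 ≡ 1 (mod 288)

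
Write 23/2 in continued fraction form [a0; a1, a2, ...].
[11; 2]

Euclidean algorithm steps:
23 = 11 × 2 + 1
2 = 2 × 1 + 0
Continued fraction: [11; 2]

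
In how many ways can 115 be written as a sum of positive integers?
1064144451

p(n) counts ways to write n as a sum of positive integers (order ignored).
Euler's pentagonal recurrence: p(k) = p(k-1) + p(k-2) - p(k-5) - p(k-7) + p(k-12) + p(k-15) - ... (offsets j(3j∓1)/2, signs ++--, p(0)=1, p(<0)=0).
DP table for k = 0..114: p(0)=1, p(1)=1, p(2)=2, p(3)=3, p(4)=5, p(5)=7, p(6)=11, p(7)=15, p(8)=22, p(9)=30, p(10)=42, p(11)=56, p(12)=77, p(13)=101, p(14)=135, p(15)=176, p(16)=231, p(17)=297, p(18)=385, p(19)=490, p(20)=627, p(21)=792, p(22)=1002, p(23)=1255, p(24)=1575, p(25)=1958, p(26)=2436, p(27)=3010, p(28)=3718, p(29)=4565, p(30)=5604, p(31)=6842, p(32)=8349, p(33)=10143, p(34)=12310, p(35)=14883, p(36)=17977, p(37)=21637, p(38)=26015, p(39)=31185, p(40)=37338, p(41)=44583, p(42)=53174, p(43)=63261, p(44)=75175, p(45)=89134, p(46)=105558, p(47)=124754, p(48)=147273, p(49)=173525, p(50)=204226, p(51)=239943, p(52)=281589, p(53)=329931, p(54)=386155, p(55)=451276, p(56)=526823, p(57)=614154, p(58)=715220, p(59)=831820, p(60)=966467, p(61)=1121505, p(62)=1300156, p(63)=1505499, p(64)=1741630, p(65)=2012558, p(66)=2323520, p(67)=2679689, p(68)=3087735, p(69)=3554345, p(70)=4087968, p(71)=4697205, p(72)=5392783, p(73)=6185689, p(74)=7089500, p(75)=8118264, p(76)=9289091, p(77)=10619863, p(78)=12132164, p(79)=13848650, p(80)=15796476, p(81)=18004327, p(82)=20506255, p(83)=23338469, p(84)=26543660, p(85)=30167357, p(86)=34262962, p(87)=38887673, p(88)=44108109, p(89)=49995925, p(90)=56634173, p(91)=64112359, p(92)=72533807, p(93)=82010177, p(94)=92669720, p(95)=104651419, p(96)=118114304, p(97)=133230930, p(98)=150198136, p(99)=169229875, p(100)=190569292, p(101)=214481126, p(102)=241265379, p(103)=271248950, p(104)=304801365, p(105)=342325709, p(106)=384276336, p(107)=431149389, p(108)=483502844, p(109)=541946240, p(110)=607163746, p(111)=679903203, p(112)=761002156, p(113)=851376628, p(114)=952050665.
Final step: p(115) = p(114) + p(113) - p(110) - p(108) + p(103) + p(100) - p(93) - p(89) + p(80) + p(75) - p(64) - p(58) + p(45) + p(38) - p(23) - p(15)
= 952050665 + 851376628 - 607163746 - 483502844 + 271248950 + 190569292 - 82010177 - 49995925 + 15796476 + 8118264 - 1741630 - 715220 + 89134 + 26015 - 1255 - 176
= 1064144451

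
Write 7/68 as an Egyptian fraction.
1/10 + 1/340

Greedy algorithm:
7/68: ceiling(68/7) = 10, use 1/10
1/340: ceiling(340/1) = 340, use 1/340
Result: 7/68 = 1/10 + 1/340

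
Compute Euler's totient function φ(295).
232

295 = 5 × 59
φ(n) = n × ∏(1 - 1/p) for each prime p dividing n
φ(295) = 295 × (1 - 1/5) × (1 - 1/59) = 232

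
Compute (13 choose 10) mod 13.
0

Using Lucas' theorem:
Write n=13 and k=10 in base 13:
n in base 13: [1, 0]
k in base 13: [0, 10]
C(13,10) mod 13 = ∏ C(n_i, k_i) mod 13
Digit binomials (mod 13): C(1,0) = 1; C(0,10) = 0 (k_i > n_i)
Product: 1 × 0 = 0 ≡ 0 (mod 13)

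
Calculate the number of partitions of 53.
329931

p(n) counts ways to write n as a sum of positive integers (order ignored).
Euler's pentagonal recurrence: p(k) = p(k-1) + p(k-2) - p(k-5) - p(k-7) + p(k-12) + p(k-15) - ... (offsets j(3j∓1)/2, signs ++--, p(0)=1, p(<0)=0).
DP table for k = 0..52: p(0)=1, p(1)=1, p(2)=2, p(3)=3, p(4)=5, p(5)=7, p(6)=11, p(7)=15, p(8)=22, p(9)=30, p(10)=42, p(11)=56, p(12)=77, p(13)=101, p(14)=135, p(15)=176, p(16)=231, p(17)=297, p(18)=385, p(19)=490, p(20)=627, p(21)=792, p(22)=1002, p(23)=1255, p(24)=1575, p(25)=1958, p(26)=2436, p(27)=3010, p(28)=3718, p(29)=4565, p(30)=5604, p(31)=6842, p(32)=8349, p(33)=10143, p(34)=12310, p(35)=14883, p(36)=17977, p(37)=21637, p(38)=26015, p(39)=31185, p(40)=37338, p(41)=44583, p(42)=53174, p(43)=63261, p(44)=75175, p(45)=89134, p(46)=105558, p(47)=124754, p(48)=147273, p(49)=173525, p(50)=204226, p(51)=239943, p(52)=281589.
Final step: p(53) = p(52) + p(51) - p(48) - p(46) + p(41) + p(38) - p(31) - p(27) + p(18) + p(13) - p(2)
= 281589 + 239943 - 147273 - 105558 + 44583 + 26015 - 6842 - 3010 + 385 + 101 - 2
= 329931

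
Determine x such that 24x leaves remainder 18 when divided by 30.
x ≡ 2 (mod 5)

gcd(24, 30) = 6, which divides 18, so solutions exist.
Divide through by 6: 4x ≡ 3 (mod 5).
Find 4^(-1) mod 5 by the extended Euclidean algorithm:
5 = 1 × 4 + 1  ⟹  1 = (1)·5 + (-1)·4
So (-1)·4 ≡ 1 (mod 5), i.e. 4^(-1) ≡ -1 ≡ 4 (mod 5).
x ≡ 4 × 3 = 12 ≡ 2 (mod 5).
Check: 24 × 2 = 48 ≡ 18 (mod 30).
x ≡ 2 (mod 5), giving 6 solutions mod 30.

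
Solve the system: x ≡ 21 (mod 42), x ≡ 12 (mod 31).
105

Using Chinese Remainder Theorem:
M = 42 × 31 = 1302
M1 = 31, M2 = 42
y1 = 31^(-1) mod 42 = 19
y2 = 42^(-1) mod 31 = 17
x = (21×31×19 + 12×42×17) mod 1302 = 105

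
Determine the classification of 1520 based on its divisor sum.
abundant

Proper divisors of 1520: sum = 1 + 2 + 4 + 5 + 8 + 10 + 16 + 19 + ... + 190 + 304 + 380 + 760 (19 divisors) = 2200
Since 2200 > 1520, 1520 is abundant.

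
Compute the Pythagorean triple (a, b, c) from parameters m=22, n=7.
(435, 308, 533)

Euclid's formula: a = m² - n², b = 2mn, c = m² + n²
m = 22, n = 7
a = 22² - 7² = 484 - 49 = 435
b = 2 × 22 × 7 = 308
c = 22² + 7² = 484 + 49 = 533
Verification: 435² + 308² = 189225 + 94864 = 284089 = 533² ✓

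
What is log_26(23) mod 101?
58

Baby-step giant-step with step n = ⌈√101⌉ = 11.
Baby steps 26^j mod 101 (j:value) for j=0..10: 0:1, 1:26, 2:70, 3:2, 4:52, 5:39, 6:4, 7:3, 8:78, 9:8, 10:6.
Giant-step multiplier: 26^(-11) ≡ 26^(100-11) = 26^89 ≡ 90 (mod 101).
Giant steps γ_i = 23·90^i mod 101: γ_0=23, γ_1=50, γ_2=56, γ_3=91, γ_4=9, γ_5=2 (in table at j=3).
x = i·n + j = 5·11 + 3 = 58.
Check: 26^58 ≡ 23 (mod 101).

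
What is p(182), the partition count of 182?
819876908323

p(n) counts ways to write n as a sum of positive integers (order ignored).
Euler's pentagonal recurrence: p(k) = p(k-1) + p(k-2) - p(k-5) - p(k-7) + p(k-12) + p(k-15) - ... (offsets j(3j∓1)/2, signs ++--, p(0)=1, p(<0)=0).
DP table for k = 0..181: p(0)=1, p(1)=1, p(2)=2, p(3)=3, p(4)=5, p(5)=7, p(6)=11, p(7)=15, p(8)=22, p(9)=30, p(10)=42, p(11)=56, p(12)=77, p(13)=101, p(14)=135, p(15)=176, p(16)=231, p(17)=297, p(18)=385, p(19)=490, p(20)=627, p(21)=792, p(22)=1002, p(23)=1255, p(24)=1575, p(25)=1958, p(26)=2436, p(27)=3010, p(28)=3718, p(29)=4565, p(30)=5604, p(31)=6842, p(32)=8349, p(33)=10143, p(34)=12310, p(35)=14883, p(36)=17977, p(37)=21637, p(38)=26015, p(39)=31185, p(40)=37338, p(41)=44583, p(42)=53174, p(43)=63261, p(44)=75175, p(45)=89134, p(46)=105558, p(47)=124754, p(48)=147273, p(49)=173525, p(50)=204226, p(51)=239943, p(52)=281589, p(53)=329931, p(54)=386155, p(55)=451276, p(56)=526823, p(57)=614154, p(58)=715220, p(59)=831820, p(60)=966467, p(61)=1121505, p(62)=1300156, p(63)=1505499, p(64)=1741630, p(65)=2012558, p(66)=2323520, p(67)=2679689, p(68)=3087735, p(69)=3554345, p(70)=4087968, p(71)=4697205, p(72)=5392783, p(73)=6185689, p(74)=7089500, p(75)=8118264, p(76)=9289091, p(77)=10619863, p(78)=12132164, p(79)=13848650, p(80)=15796476, p(81)=18004327, p(82)=20506255, p(83)=23338469, p(84)=26543660, p(85)=30167357, p(86)=34262962, p(87)=38887673, p(88)=44108109, p(89)=49995925, p(90)=56634173, p(91)=64112359, p(92)=72533807, p(93)=82010177, p(94)=92669720, p(95)=104651419, p(96)=118114304, p(97)=133230930, p(98)=150198136, p(99)=169229875, p(100)=190569292, p(101)=214481126, p(102)=241265379, p(103)=271248950, p(104)=304801365, p(105)=342325709, p(106)=384276336, p(107)=431149389, p(108)=483502844, p(109)=541946240, p(110)=607163746, p(111)=679903203, p(112)=761002156, p(113)=851376628, p(114)=952050665, p(115)=1064144451, p(116)=1188908248, p(117)=1327710076, p(118)=1482074143, p(119)=1653668665, p(120)=1844349560, p(121)=2056148051, p(122)=2291320912, p(123)=2552338241, p(124)=2841940500, p(125)=3163127352, p(126)=3519222692, p(127)=3913864295, p(128)=4351078600, p(129)=4835271870, p(130)=5371315400, p(131)=5964539504, p(132)=6620830889, p(133)=7346629512, p(134)=8149040695, p(135)=9035836076, p(136)=10015581680, p(137)=11097645016, p(138)=12292341831, p(139)=13610949895, p(140)=15065878135, p(141)=16670689208, p(142)=18440293320, p(143)=20390982757, p(144)=22540654445, p(145)=24908858009, p(146)=27517052599, p(147)=30388671978, p(148)=33549419497, p(149)=37027355200, p(150)=40853235313, p(151)=45060624582, p(152)=49686288421, p(153)=54770336324, p(154)=60356673280, p(155)=66493182097, p(156)=73232243759, p(157)=80630964769, p(158)=88751778802, p(159)=97662728555, p(160)=107438159466, p(161)=118159068427, p(162)=129913904637, p(163)=142798995930, p(164)=156919475295, p(165)=172389800255, p(166)=189334822579, p(167)=207890420102, p(168)=228204732751, p(169)=250438925115, p(170)=274768617130, p(171)=301384802048, p(172)=330495499613, p(173)=362326859895, p(174)=397125074750, p(175)=435157697830, p(176)=476715857290, p(177)=522115831195, p(178)=571701605655, p(179)=625846753120, p(180)=684957390936, p(181)=749474411781.
Final step: p(182) = p(181) + p(180) - p(177) - p(175) + p(170) + p(167) - p(160) - p(156) + p(147) + p(142) - p(131) - p(125) + p(112) + p(105) - p(90) - p(82) + p(65) + p(56) - p(37) - p(27) + p(6)
= 749474411781 + 684957390936 - 522115831195 - 435157697830 + 274768617130 + 207890420102 - 107438159466 - 73232243759 + 30388671978 + 18440293320 - 5964539504 - 3163127352 + 761002156 + 342325709 - 56634173 - 20506255 + 2012558 + 526823 - 21637 - 3010 + 11
= 819876908323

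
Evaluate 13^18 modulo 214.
41

Repeated squaring. Binary of 18 = 10010.
13^1 ≡ 13 (mod 214); 13^2 ≡ 169 (mod 214); 13^4 ≡ 99 (mod 214); 13^8 ≡ 171 (mod 214); 13^16 ≡ 137 (mod 214)
13^18 = 13^2 × 13^16 ≡ 41 (mod 214)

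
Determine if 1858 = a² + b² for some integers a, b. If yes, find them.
3² + 43² (a=3, b=43)

Factorization: 1858 = 2 × 929
By Fermat: n is sum of two squares iff every prime p ≡ 3 (mod 4) appears to even power.
All primes ≡ 3 (mod 4) appear to even power.
Search a = 0, 1, 2, … for 1858 - a² a perfect square: first hit at a = 3: 1858 - 9 = 1849 = 43².
1858 = 3² + 43² = 9 + 1849 ✓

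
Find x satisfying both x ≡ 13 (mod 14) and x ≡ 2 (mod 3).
41

Using Chinese Remainder Theorem:
M = 14 × 3 = 42
M1 = 3, M2 = 14
y1 = 3^(-1) mod 14 = 5
y2 = 14^(-1) mod 3 = 2
x = (13×3×5 + 2×14×2) mod 42 = 41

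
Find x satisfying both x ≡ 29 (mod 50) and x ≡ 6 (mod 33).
1029

Using Chinese Remainder Theorem:
M = 50 × 33 = 1650
M1 = 33, M2 = 50
y1 = 33^(-1) mod 50 = 47
y2 = 50^(-1) mod 33 = 2
x = (29×33×47 + 6×50×2) mod 1650 = 1029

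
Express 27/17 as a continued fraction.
[1; 1, 1, 2, 3]

Euclidean algorithm steps:
27 = 1 × 17 + 10
17 = 1 × 10 + 7
10 = 1 × 7 + 3
7 = 2 × 3 + 1
3 = 3 × 1 + 0
Continued fraction: [1; 1, 1, 2, 3]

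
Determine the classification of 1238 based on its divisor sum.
deficient

Proper divisors of 1238: sum = 1 + 2 + 619 = 622
Since 622 < 1238, 1238 is deficient.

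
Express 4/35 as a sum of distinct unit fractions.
1/9 + 1/315

Greedy algorithm:
4/35: ceiling(35/4) = 9, use 1/9
1/315: ceiling(315/1) = 315, use 1/315
Result: 4/35 = 1/9 + 1/315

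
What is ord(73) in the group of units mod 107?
106

107 is prime, so ord(73) divides φ(107) = 106.
Divisors of 106: 1, 2, 53, 106.
Repeated squaring: 73^1 ≡ 73, 73^2 ≡ 86, 73^4 ≡ 13, 73^8 ≡ 62, 73^16 ≡ 99, 73^32 ≡ 64, 73^64 ≡ 30 (mod 107).
Test 73^d mod 107 for each divisor d in increasing order:
73^1 ≡ 73
73^2 ≡ 86
73^53 = 73^32·73^16·73^4·73^1 ≡ 106
73^106 = 73^64·73^32·73^8·73^2 ≡ 1  ← first divisor giving 1
The order is 106.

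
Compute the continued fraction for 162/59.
[2; 1, 2, 1, 14]

Euclidean algorithm steps:
162 = 2 × 59 + 44
59 = 1 × 44 + 15
44 = 2 × 15 + 14
15 = 1 × 14 + 1
14 = 14 × 1 + 0
Continued fraction: [2; 1, 2, 1, 14]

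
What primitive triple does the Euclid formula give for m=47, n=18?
(1885, 1692, 2533)

Euclid's formula: a = m² - n², b = 2mn, c = m² + n²
m = 47, n = 18
a = 47² - 18² = 2209 - 324 = 1885
b = 2 × 47 × 18 = 1692
c = 47² + 18² = 2209 + 324 = 2533
Verification: 1885² + 1692² = 3553225 + 2862864 = 6416089 = 2533² ✓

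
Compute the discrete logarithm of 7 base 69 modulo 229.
55

Baby-step giant-step with step n = ⌈√229⌉ = 16.
Baby steps 69^j mod 229 (j:value) for j=0..15: 0:1, 1:69, 2:181, 3:123, 4:14, 5:50, 6:15, 7:119, 8:196, 9:13, 10:210, 11:63, 12:225, 13:182, 14:192, 15:195.
Giant-step multiplier: 69^(-16) ≡ 69^(228-16) = 69^212 ≡ 184 (mod 229).
Giant steps γ_i = 7·184^i mod 229: γ_0=7, γ_1=143, γ_2=206, γ_3=119 (in table at j=7).
x = i·n + j = 3·16 + 7 = 55.
Check: 69^55 ≡ 7 (mod 229).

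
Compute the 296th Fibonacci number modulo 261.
30

Matrix identity: Q^n = [[F_(n+1), F_n], [F_n, F_(n-1)]] with Q = [[1,1],[1,0]].
n = 296 = 100101000₂. Square-and-multiply, entries mod 261:
Q^1 = [[1,1],[1,0]]
Q^2 = (Q^1)² = [[2,1],[1,1]]
Q^4 = (Q^2)² = [[5,3],[3,2]]
Q^9 = (Q^4)²·Q = [[55,34],[34,21]]
Q^18 = (Q^9)² = [[5,235],[235,31]]
Q^37 = (Q^18)²·Q = [[26,179],[179,108]]
Q^74 = (Q^37)² = [[92,235],[235,118]]
Q^148 = (Q^74)² = [[5,21],[21,245]]
Q^296 = (Q^148)² = [[205,30],[30,175]]
F_296 mod 261 = Q^296[0][1] = 30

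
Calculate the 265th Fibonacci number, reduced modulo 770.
335

Matrix identity: Q^n = [[F_(n+1), F_n], [F_n, F_(n-1)]] with Q = [[1,1],[1,0]].
n = 265 = 100001001₂. Square-and-multiply, entries mod 770:
Q^1 = [[1,1],[1,0]]
Q^2 = (Q^1)² = [[2,1],[1,1]]
Q^4 = (Q^2)² = [[5,3],[3,2]]
Q^8 = (Q^4)² = [[34,21],[21,13]]
Q^16 = (Q^8)² = [[57,217],[217,610]]
Q^33 = (Q^16)²·Q = [[267,288],[288,749]]
Q^66 = (Q^33)² = [[233,8],[8,225]]
Q^132 = (Q^66)² = [[453,584],[584,639]]
Q^265 = (Q^132)²·Q = [[503,335],[335,168]]
F_265 mod 770 = Q^265[0][1] = 335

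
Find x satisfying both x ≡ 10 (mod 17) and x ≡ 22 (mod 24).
214

Using Chinese Remainder Theorem:
M = 17 × 24 = 408
M1 = 24, M2 = 17
y1 = 24^(-1) mod 17 = 5
y2 = 17^(-1) mod 24 = 17
x = (10×24×5 + 22×17×17) mod 408 = 214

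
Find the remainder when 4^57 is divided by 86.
4

Repeated squaring. Binary of 57 = 111001.
4^1 ≡ 4 (mod 86); 4^2 ≡ 16 (mod 86); 4^4 ≡ 84 (mod 86); 4^8 ≡ 4 (mod 86); 4^16 ≡ 16 (mod 86); 4^32 ≡ 84 (mod 86)
4^57 = 4^1 × 4^8 × 4^16 × 4^32 ≡ 4 (mod 86)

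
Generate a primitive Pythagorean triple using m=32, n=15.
(799, 960, 1249)

Euclid's formula: a = m² - n², b = 2mn, c = m² + n²
m = 32, n = 15
a = 32² - 15² = 1024 - 225 = 799
b = 2 × 32 × 15 = 960
c = 32² + 15² = 1024 + 225 = 1249
Verification: 799² + 960² = 638401 + 921600 = 1560001 = 1249² ✓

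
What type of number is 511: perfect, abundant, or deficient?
deficient

Proper divisors of 511: sum = 1 + 7 + 73 = 81
Since 81 < 511, 511 is deficient.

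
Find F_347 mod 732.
233

Matrix identity: Q^n = [[F_(n+1), F_n], [F_n, F_(n-1)]] with Q = [[1,1],[1,0]].
n = 347 = 101011011₂. Square-and-multiply, entries mod 732:
Q^1 = [[1,1],[1,0]]
Q^2 = (Q^1)² = [[2,1],[1,1]]
Q^5 = (Q^2)²·Q = [[8,5],[5,3]]
Q^10 = (Q^5)² = [[89,55],[55,34]]
Q^21 = (Q^10)²·Q = [[143,698],[698,177]]
Q^43 = (Q^21)²·Q = [[477,377],[377,100]]
Q^86 = (Q^43)² = [[730,125],[125,605]]
Q^173 = (Q^86)²·Q = [[236,257],[257,711]]
Q^347 = (Q^173)²·Q = [[588,233],[233,355]]
F_347 mod 732 = Q^347[0][1] = 233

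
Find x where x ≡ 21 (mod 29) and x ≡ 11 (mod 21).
137

Using Chinese Remainder Theorem:
M = 29 × 21 = 609
M1 = 21, M2 = 29
y1 = 21^(-1) mod 29 = 18
y2 = 29^(-1) mod 21 = 8
x = (21×21×18 + 11×29×8) mod 609 = 137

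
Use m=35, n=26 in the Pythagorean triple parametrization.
(549, 1820, 1901)

Euclid's formula: a = m² - n², b = 2mn, c = m² + n²
m = 35, n = 26
a = 35² - 26² = 1225 - 676 = 549
b = 2 × 35 × 26 = 1820
c = 35² + 26² = 1225 + 676 = 1901
Verification: 549² + 1820² = 301401 + 3312400 = 3613801 = 1901² ✓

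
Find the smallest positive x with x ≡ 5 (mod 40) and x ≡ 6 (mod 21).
405

Using Chinese Remainder Theorem:
M = 40 × 21 = 840
M1 = 21, M2 = 40
y1 = 21^(-1) mod 40 = 21
y2 = 40^(-1) mod 21 = 10
x = (5×21×21 + 6×40×10) mod 840 = 405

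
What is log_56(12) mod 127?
13

Baby-step giant-step with step n = ⌈√127⌉ = 12.
Baby steps 56^j mod 127 (j:value) for j=0..11: 0:1, 1:56, 2:88, 3:102, 4:124, 5:86, 6:117, 7:75, 8:9, 9:123, 10:30, 11:29.
Giant-step multiplier: 56^(-12) ≡ 56^(126-12) = 56^114 ≡ 47 (mod 127).
Giant steps γ_i = 12·47^i mod 127: γ_0=12, γ_1=56 (in table at j=1).
x = i·n + j = 1·12 + 1 = 13.
Check: 56^13 ≡ 12 (mod 127).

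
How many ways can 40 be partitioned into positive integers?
37338

p(n) counts ways to write n as a sum of positive integers (order ignored).
Euler's pentagonal recurrence: p(k) = p(k-1) + p(k-2) - p(k-5) - p(k-7) + p(k-12) + p(k-15) - ... (offsets j(3j∓1)/2, signs ++--, p(0)=1, p(<0)=0).
DP table for k = 0..39: p(0)=1, p(1)=1, p(2)=2, p(3)=3, p(4)=5, p(5)=7, p(6)=11, p(7)=15, p(8)=22, p(9)=30, p(10)=42, p(11)=56, p(12)=77, p(13)=101, p(14)=135, p(15)=176, p(16)=231, p(17)=297, p(18)=385, p(19)=490, p(20)=627, p(21)=792, p(22)=1002, p(23)=1255, p(24)=1575, p(25)=1958, p(26)=2436, p(27)=3010, p(28)=3718, p(29)=4565, p(30)=5604, p(31)=6842, p(32)=8349, p(33)=10143, p(34)=12310, p(35)=14883, p(36)=17977, p(37)=21637, p(38)=26015, p(39)=31185.
Final step: p(40) = p(39) + p(38) - p(35) - p(33) + p(28) + p(25) - p(18) - p(14) + p(5) + p(0)
= 31185 + 26015 - 14883 - 10143 + 3718 + 1958 - 385 - 135 + 7 + 1
= 37338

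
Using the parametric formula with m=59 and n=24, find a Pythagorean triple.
(2905, 2832, 4057)

Euclid's formula: a = m² - n², b = 2mn, c = m² + n²
m = 59, n = 24
a = 59² - 24² = 3481 - 576 = 2905
b = 2 × 59 × 24 = 2832
c = 59² + 24² = 3481 + 576 = 4057
Verification: 2905² + 2832² = 8439025 + 8020224 = 16459249 = 4057² ✓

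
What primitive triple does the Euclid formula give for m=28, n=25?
(159, 1400, 1409)

Euclid's formula: a = m² - n², b = 2mn, c = m² + n²
m = 28, n = 25
a = 28² - 25² = 784 - 625 = 159
b = 2 × 28 × 25 = 1400
c = 28² + 25² = 784 + 625 = 1409
Verification: 159² + 1400² = 25281 + 1960000 = 1985281 = 1409² ✓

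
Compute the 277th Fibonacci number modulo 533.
2

Matrix identity: Q^n = [[F_(n+1), F_n], [F_n, F_(n-1)]] with Q = [[1,1],[1,0]].
n = 277 = 100010101₂. Square-and-multiply, entries mod 533:
Q^1 = [[1,1],[1,0]]
Q^2 = (Q^1)² = [[2,1],[1,1]]
Q^4 = (Q^2)² = [[5,3],[3,2]]
Q^8 = (Q^4)² = [[34,21],[21,13]]
Q^17 = (Q^8)²·Q = [[452,531],[531,454]]
Q^34 = (Q^17)² = [[169,320],[320,382]]
Q^69 = (Q^34)²·Q = [[273,376],[376,430]]
Q^138 = (Q^69)² = [[40,493],[493,80]]
Q^277 = (Q^138)²·Q = [[532,2],[2,530]]
F_277 mod 533 = Q^277[0][1] = 2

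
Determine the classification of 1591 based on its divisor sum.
deficient

Proper divisors of 1591: sum = 1 + 37 + 43 = 81
Since 81 < 1591, 1591 is deficient.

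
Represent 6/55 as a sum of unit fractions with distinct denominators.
1/10 + 1/110

Greedy algorithm:
6/55: ceiling(55/6) = 10, use 1/10
1/110: ceiling(110/1) = 110, use 1/110
Result: 6/55 = 1/10 + 1/110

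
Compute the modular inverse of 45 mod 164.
113

gcd(45, 164) = 1, so the inverse exists.
Extended Euclidean algorithm on (164, 45):
164 = 3 × 45 + 29  ⟹  29 = (1)·164 + (-3)·45
45 = 1 × 29 + 16  ⟹  16 = (-1)·164 + (4)·45
29 = 1 × 16 + 13  ⟹  13 = (2)·164 + (-7)·45
16 = 1 × 13 + 3  ⟹  3 = (-3)·164 + (11)·45
13 = 4 × 3 + 1  ⟹  1 = (14)·164 + (-51)·45
So (-51)·45 ≡ 1 (mod 164), i.e. 45^(-1) ≡ -51 ≡ 113 (mod 164).
Check: 45 × 113 = 5085 ≡ 1 (mod 164)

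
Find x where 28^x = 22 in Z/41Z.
39

Baby-step giant-step with step n = ⌈√41⌉ = 7.
Baby steps 28^j mod 41 (j:value) for j=0..6: 0:1, 1:28, 2:5, 3:17, 4:25, 5:3, 6:2.
Giant-step multiplier: 28^(-7) ≡ 28^(40-7) = 28^33 ≡ 11 (mod 41).
Giant steps γ_i = 22·11^i mod 41: γ_0=22, γ_1=37, γ_2=38, γ_3=8, γ_4=6, γ_5=25 (in table at j=4).
x = i·n + j = 5·7 + 4 = 39.
Check: 28^39 ≡ 22 (mod 41).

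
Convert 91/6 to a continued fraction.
[15; 6]

Euclidean algorithm steps:
91 = 15 × 6 + 1
6 = 6 × 1 + 0
Continued fraction: [15; 6]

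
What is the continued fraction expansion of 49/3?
[16; 3]

Euclidean algorithm steps:
49 = 16 × 3 + 1
3 = 3 × 1 + 0
Continued fraction: [16; 3]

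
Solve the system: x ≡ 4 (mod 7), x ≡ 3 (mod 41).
249

Using Chinese Remainder Theorem:
M = 7 × 41 = 287
M1 = 41, M2 = 7
y1 = 41^(-1) mod 7 = 6
y2 = 7^(-1) mod 41 = 6
x = (4×41×6 + 3×7×6) mod 287 = 249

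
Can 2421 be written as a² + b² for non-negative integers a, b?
30² + 39² (a=30, b=39)

Factorization: 2421 = 3^2 × 269
By Fermat: n is sum of two squares iff every prime p ≡ 3 (mod 4) appears to even power.
All primes ≡ 3 (mod 4) appear to even power.
Search a = 0, 1, 2, … for 2421 - a² a perfect square: first hit at a = 30: 2421 - 900 = 1521 = 39².
2421 = 30² + 39² = 900 + 1521 ✓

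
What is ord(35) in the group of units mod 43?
7

43 is prime, so ord(35) divides φ(43) = 42.
Divisors of 42: 1, 2, 3, 6, 7, 14, 21, 42.
Repeated squaring: 35^1 ≡ 35, 35^2 ≡ 21, 35^4 ≡ 11, 35^8 ≡ 35, 35^16 ≡ 21, 35^32 ≡ 11 (mod 43).
Test 35^d mod 43 for each divisor d in increasing order:
35^1 ≡ 35
35^2 ≡ 21
35^3 = 35^2·35^1 ≡ 4
35^6 = 35^4·35^2 ≡ 16
35^7 = 35^4·35^2·35^1 ≡ 1  ← first divisor giving 1
The order is 7.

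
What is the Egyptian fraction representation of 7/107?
1/16 + 1/343 + 1/195739 + 1/114941072624

Greedy algorithm:
7/107: ceiling(107/7) = 16, use 1/16
5/1712: ceiling(1712/5) = 343, use 1/343
3/587216: ceiling(587216/3) = 195739, use 1/195739
1/114941072624: ceiling(114941072624/1) = 114941072624, use 1/114941072624
Result: 7/107 = 1/16 + 1/343 + 1/195739 + 1/114941072624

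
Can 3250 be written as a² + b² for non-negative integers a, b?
1² + 57² (a=1, b=57)

Factorization: 3250 = 2 × 5^3 × 13
By Fermat: n is sum of two squares iff every prime p ≡ 3 (mod 4) appears to even power.
All primes ≡ 3 (mod 4) appear to even power.
Search a = 0, 1, 2, … for 3250 - a² a perfect square: first hit at a = 1: 3250 - 1 = 3249 = 57².
3250 = 1² + 57² = 1 + 3249 ✓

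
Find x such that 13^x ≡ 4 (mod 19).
4

Baby-step giant-step with step n = ⌈√19⌉ = 5.
Baby steps 13^j mod 19 (j:value) for j=0..4: 0:1, 1:13, 2:17, 3:12, 4:4.
h = 4 is already in the table at j=4, so x = 4.
Check: 13^4 ≡ 4 (mod 19).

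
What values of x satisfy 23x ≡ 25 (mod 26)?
x ≡ 9 (mod 26)

gcd(23, 26) = 1, which divides 25, so solutions exist.
Find 23^(-1) mod 26 by the extended Euclidean algorithm:
26 = 1 × 23 + 3  ⟹  3 = (1)·26 + (-1)·23
23 = 7 × 3 + 2  ⟹  2 = (-7)·26 + (8)·23
3 = 1 × 2 + 1  ⟹  1 = (8)·26 + (-9)·23
So (-9)·23 ≡ 1 (mod 26), i.e. 23^(-1) ≡ -9 ≡ 17 (mod 26).
x ≡ 17 × 25 = 425 ≡ 9 (mod 26).
Check: 23 × 9 = 207 ≡ 25 (mod 26).
Unique solution: x ≡ 9 (mod 26)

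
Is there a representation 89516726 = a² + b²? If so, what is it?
Not possible

Factorization: 89516726 = 2 × 13 × 151^3
By Fermat: n is sum of two squares iff every prime p ≡ 3 (mod 4) appears to even power.
Prime(s) ≡ 3 (mod 4) with odd exponent: [(151, 3)]
Therefore 89516726 cannot be expressed as a² + b².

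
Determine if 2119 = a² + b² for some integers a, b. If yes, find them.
Not possible

Factorization: 2119 = 13 × 163
By Fermat: n is sum of two squares iff every prime p ≡ 3 (mod 4) appears to even power.
Prime(s) ≡ 3 (mod 4) with odd exponent: [(163, 1)]
Therefore 2119 cannot be expressed as a² + b².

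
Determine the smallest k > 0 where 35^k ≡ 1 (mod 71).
70

71 is prime, so ord(35) divides φ(71) = 70.
Divisors of 70: 1, 2, 5, 7, 10, 14, 35, 70.
Repeated squaring: 35^1 ≡ 35, 35^2 ≡ 18, 35^4 ≡ 40, 35^8 ≡ 38, 35^16 ≡ 24, 35^32 ≡ 8, 35^64 ≡ 64 (mod 71).
Test 35^d mod 71 for each divisor d in increasing order:
35^1 ≡ 35
35^2 ≡ 18
35^5 = 35^4·35^1 ≡ 51
35^7 = 35^4·35^2·35^1 ≡ 66
35^10 = 35^8·35^2 ≡ 45
35^14 = 35^8·35^4·35^2 ≡ 25
35^35 = 35^32·35^2·35^1 ≡ 70
35^70 = 35^64·35^4·35^2 ≡ 1  ← first divisor giving 1
The order is 70.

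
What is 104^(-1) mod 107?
71

gcd(104, 107) = 1, so the inverse exists.
Extended Euclidean algorithm on (107, 104):
107 = 1 × 104 + 3  ⟹  3 = (1)·107 + (-1)·104
104 = 34 × 3 + 2  ⟹  2 = (-34)·107 + (35)·104
3 = 1 × 2 + 1  ⟹  1 = (35)·107 + (-36)·104
So (-36)·104 ≡ 1 (mod 107), i.e. 104^(-1) ≡ -36 ≡ 71 (mod 107).
Check: 104 × 71 = 7384 ≡ 1 (mod 107)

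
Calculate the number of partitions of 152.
49686288421

p(n) counts ways to write n as a sum of positive integers (order ignored).
Euler's pentagonal recurrence: p(k) = p(k-1) + p(k-2) - p(k-5) - p(k-7) + p(k-12) + p(k-15) - ... (offsets j(3j∓1)/2, signs ++--, p(0)=1, p(<0)=0).
DP table for k = 0..151: p(0)=1, p(1)=1, p(2)=2, p(3)=3, p(4)=5, p(5)=7, p(6)=11, p(7)=15, p(8)=22, p(9)=30, p(10)=42, p(11)=56, p(12)=77, p(13)=101, p(14)=135, p(15)=176, p(16)=231, p(17)=297, p(18)=385, p(19)=490, p(20)=627, p(21)=792, p(22)=1002, p(23)=1255, p(24)=1575, p(25)=1958, p(26)=2436, p(27)=3010, p(28)=3718, p(29)=4565, p(30)=5604, p(31)=6842, p(32)=8349, p(33)=10143, p(34)=12310, p(35)=14883, p(36)=17977, p(37)=21637, p(38)=26015, p(39)=31185, p(40)=37338, p(41)=44583, p(42)=53174, p(43)=63261, p(44)=75175, p(45)=89134, p(46)=105558, p(47)=124754, p(48)=147273, p(49)=173525, p(50)=204226, p(51)=239943, p(52)=281589, p(53)=329931, p(54)=386155, p(55)=451276, p(56)=526823, p(57)=614154, p(58)=715220, p(59)=831820, p(60)=966467, p(61)=1121505, p(62)=1300156, p(63)=1505499, p(64)=1741630, p(65)=2012558, p(66)=2323520, p(67)=2679689, p(68)=3087735, p(69)=3554345, p(70)=4087968, p(71)=4697205, p(72)=5392783, p(73)=6185689, p(74)=7089500, p(75)=8118264, p(76)=9289091, p(77)=10619863, p(78)=12132164, p(79)=13848650, p(80)=15796476, p(81)=18004327, p(82)=20506255, p(83)=23338469, p(84)=26543660, p(85)=30167357, p(86)=34262962, p(87)=38887673, p(88)=44108109, p(89)=49995925, p(90)=56634173, p(91)=64112359, p(92)=72533807, p(93)=82010177, p(94)=92669720, p(95)=104651419, p(96)=118114304, p(97)=133230930, p(98)=150198136, p(99)=169229875, p(100)=190569292, p(101)=214481126, p(102)=241265379, p(103)=271248950, p(104)=304801365, p(105)=342325709, p(106)=384276336, p(107)=431149389, p(108)=483502844, p(109)=541946240, p(110)=607163746, p(111)=679903203, p(112)=761002156, p(113)=851376628, p(114)=952050665, p(115)=1064144451, p(116)=1188908248, p(117)=1327710076, p(118)=1482074143, p(119)=1653668665, p(120)=1844349560, p(121)=2056148051, p(122)=2291320912, p(123)=2552338241, p(124)=2841940500, p(125)=3163127352, p(126)=3519222692, p(127)=3913864295, p(128)=4351078600, p(129)=4835271870, p(130)=5371315400, p(131)=5964539504, p(132)=6620830889, p(133)=7346629512, p(134)=8149040695, p(135)=9035836076, p(136)=10015581680, p(137)=11097645016, p(138)=12292341831, p(139)=13610949895, p(140)=15065878135, p(141)=16670689208, p(142)=18440293320, p(143)=20390982757, p(144)=22540654445, p(145)=24908858009, p(146)=27517052599, p(147)=30388671978, p(148)=33549419497, p(149)=37027355200, p(150)=40853235313, p(151)=45060624582.
Final step: p(152) = p(151) + p(150) - p(147) - p(145) + p(140) + p(137) - p(130) - p(126) + p(117) + p(112) - p(101) - p(95) + p(82) + p(75) - p(60) - p(52) + p(35) + p(26) - p(7)
= 45060624582 + 40853235313 - 30388671978 - 24908858009 + 15065878135 + 11097645016 - 5371315400 - 3519222692 + 1327710076 + 761002156 - 214481126 - 104651419 + 20506255 + 8118264 - 966467 - 281589 + 14883 + 2436 - 15
= 49686288421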